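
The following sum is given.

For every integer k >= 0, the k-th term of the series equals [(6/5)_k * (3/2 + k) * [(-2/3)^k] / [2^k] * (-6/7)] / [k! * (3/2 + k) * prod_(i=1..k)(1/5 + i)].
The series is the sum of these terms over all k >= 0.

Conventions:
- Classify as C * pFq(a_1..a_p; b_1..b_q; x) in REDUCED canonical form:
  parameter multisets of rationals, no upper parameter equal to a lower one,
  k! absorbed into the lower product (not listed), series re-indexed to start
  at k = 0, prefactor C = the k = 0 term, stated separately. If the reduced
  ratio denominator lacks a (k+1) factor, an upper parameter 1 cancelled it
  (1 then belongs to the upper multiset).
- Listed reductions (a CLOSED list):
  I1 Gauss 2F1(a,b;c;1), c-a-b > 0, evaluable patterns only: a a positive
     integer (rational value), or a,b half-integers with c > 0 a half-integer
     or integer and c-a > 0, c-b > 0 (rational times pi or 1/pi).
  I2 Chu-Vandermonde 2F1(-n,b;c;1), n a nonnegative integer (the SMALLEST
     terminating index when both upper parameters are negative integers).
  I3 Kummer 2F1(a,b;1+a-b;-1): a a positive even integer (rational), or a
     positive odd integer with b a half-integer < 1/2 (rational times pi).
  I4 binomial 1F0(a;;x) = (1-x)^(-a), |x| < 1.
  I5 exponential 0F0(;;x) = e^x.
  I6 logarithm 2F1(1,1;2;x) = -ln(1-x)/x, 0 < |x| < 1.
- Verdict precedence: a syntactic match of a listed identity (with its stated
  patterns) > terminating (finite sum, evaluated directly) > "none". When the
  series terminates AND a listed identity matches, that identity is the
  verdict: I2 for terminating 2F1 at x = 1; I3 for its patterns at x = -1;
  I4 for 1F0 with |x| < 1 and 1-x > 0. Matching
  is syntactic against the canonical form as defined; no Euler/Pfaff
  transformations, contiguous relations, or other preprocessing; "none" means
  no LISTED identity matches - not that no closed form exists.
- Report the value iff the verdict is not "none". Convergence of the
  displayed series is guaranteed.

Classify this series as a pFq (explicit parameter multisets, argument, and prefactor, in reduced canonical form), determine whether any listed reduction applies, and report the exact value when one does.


With C = -6/7: the canonical form is 0F0(-; -; -1/3). Verdict: this is exponential (I5) (the 0F0 exponential series at x = -1/3). Sum: (-6/7) * e^(-1/3).

The tell: t_0 being -6/7, the factor k + 3/2 cancels (top and bottom), leaving prefactor -6/7.
Step ratio: r(k) = (-1/3) * 1 / [(k+1)] ; factor over Q: parameters, x = (-1/3), and C = -6/7.


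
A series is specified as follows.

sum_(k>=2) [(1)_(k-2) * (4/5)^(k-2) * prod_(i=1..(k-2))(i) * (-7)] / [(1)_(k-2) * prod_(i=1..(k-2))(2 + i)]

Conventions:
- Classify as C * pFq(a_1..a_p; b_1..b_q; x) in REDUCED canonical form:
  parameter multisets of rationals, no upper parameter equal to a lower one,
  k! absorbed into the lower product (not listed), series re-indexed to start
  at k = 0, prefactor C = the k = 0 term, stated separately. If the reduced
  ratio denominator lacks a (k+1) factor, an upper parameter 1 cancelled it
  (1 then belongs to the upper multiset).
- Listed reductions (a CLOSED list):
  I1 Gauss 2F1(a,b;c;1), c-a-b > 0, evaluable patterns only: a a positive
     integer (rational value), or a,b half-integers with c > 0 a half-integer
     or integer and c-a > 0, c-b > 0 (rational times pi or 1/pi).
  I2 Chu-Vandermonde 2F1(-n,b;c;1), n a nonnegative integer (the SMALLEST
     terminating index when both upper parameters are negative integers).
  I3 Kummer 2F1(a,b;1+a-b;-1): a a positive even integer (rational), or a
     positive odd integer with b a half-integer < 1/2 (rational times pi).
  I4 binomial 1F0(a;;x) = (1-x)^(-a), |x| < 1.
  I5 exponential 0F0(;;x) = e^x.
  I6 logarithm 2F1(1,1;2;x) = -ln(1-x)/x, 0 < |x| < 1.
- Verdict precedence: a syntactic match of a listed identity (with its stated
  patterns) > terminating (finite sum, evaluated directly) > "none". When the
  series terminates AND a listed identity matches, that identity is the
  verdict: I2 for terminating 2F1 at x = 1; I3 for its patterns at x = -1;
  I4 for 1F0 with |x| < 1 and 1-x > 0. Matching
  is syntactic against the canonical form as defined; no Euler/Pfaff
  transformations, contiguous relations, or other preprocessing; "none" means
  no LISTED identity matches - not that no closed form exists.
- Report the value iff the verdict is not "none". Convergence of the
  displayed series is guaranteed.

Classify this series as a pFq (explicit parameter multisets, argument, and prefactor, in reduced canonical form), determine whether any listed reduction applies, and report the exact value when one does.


This is -7 * 2F1(1, 1; 3; 4/5) in reduced canonical form. Verdict: none. No listed pattern accepts 2F1(1, 1; 3; 4/5).

Key observation: x = (4/5) and the running product (prefactor -7) telescopes to a rising factorial.
Step ratio: r(k) = (4/5) * (k+1) (k+1) / [(k+3) (k+1)] - rational; roots negated = parameters, x = (4/5), C = -7.


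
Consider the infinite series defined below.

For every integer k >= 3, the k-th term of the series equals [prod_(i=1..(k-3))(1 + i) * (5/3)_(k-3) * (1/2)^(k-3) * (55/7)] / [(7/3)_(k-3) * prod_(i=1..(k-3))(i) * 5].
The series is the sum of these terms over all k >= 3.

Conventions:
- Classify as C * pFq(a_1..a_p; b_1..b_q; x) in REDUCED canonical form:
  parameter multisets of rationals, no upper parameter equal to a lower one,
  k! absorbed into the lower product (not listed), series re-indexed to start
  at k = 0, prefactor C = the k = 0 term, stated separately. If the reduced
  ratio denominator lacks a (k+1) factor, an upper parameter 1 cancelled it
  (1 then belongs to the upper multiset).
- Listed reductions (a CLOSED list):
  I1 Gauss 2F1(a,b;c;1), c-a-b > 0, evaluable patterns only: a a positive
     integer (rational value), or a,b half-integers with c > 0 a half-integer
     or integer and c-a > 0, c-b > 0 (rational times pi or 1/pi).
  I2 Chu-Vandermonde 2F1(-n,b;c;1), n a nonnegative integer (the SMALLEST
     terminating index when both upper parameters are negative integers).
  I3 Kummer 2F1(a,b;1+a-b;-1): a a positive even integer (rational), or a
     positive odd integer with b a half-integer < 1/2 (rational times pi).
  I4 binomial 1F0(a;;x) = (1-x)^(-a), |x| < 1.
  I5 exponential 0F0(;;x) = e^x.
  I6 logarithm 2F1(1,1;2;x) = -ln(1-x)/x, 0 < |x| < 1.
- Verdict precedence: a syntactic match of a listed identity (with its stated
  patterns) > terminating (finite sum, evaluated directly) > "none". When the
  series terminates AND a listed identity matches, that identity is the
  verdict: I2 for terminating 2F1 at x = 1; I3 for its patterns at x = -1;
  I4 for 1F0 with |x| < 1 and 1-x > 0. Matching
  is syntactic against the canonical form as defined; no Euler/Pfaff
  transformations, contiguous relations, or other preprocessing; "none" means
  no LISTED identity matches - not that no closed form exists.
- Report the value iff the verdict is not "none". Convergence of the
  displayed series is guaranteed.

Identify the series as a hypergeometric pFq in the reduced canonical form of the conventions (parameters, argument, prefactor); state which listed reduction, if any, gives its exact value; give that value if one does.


Key step: with t_0 = 11/7, the running product (C = 11/7, x = 1/2) telescopes to a rising factorial.
Step ratio: r(k) = (1/2) * (k+5/3) (k+2) / [(k+7/3) (k+1)] - rational in k, leading ratio (1/2); with t_0 = 11/7, classification follows.

x = 1/2 here; the reduced form reads 2F1, upper {5/3, 2}, lower {7/3}, C = 11/7. Verdict: none (x = 1/2): each listed identity misses the multisets {5/3, 2} ; {7/3}.


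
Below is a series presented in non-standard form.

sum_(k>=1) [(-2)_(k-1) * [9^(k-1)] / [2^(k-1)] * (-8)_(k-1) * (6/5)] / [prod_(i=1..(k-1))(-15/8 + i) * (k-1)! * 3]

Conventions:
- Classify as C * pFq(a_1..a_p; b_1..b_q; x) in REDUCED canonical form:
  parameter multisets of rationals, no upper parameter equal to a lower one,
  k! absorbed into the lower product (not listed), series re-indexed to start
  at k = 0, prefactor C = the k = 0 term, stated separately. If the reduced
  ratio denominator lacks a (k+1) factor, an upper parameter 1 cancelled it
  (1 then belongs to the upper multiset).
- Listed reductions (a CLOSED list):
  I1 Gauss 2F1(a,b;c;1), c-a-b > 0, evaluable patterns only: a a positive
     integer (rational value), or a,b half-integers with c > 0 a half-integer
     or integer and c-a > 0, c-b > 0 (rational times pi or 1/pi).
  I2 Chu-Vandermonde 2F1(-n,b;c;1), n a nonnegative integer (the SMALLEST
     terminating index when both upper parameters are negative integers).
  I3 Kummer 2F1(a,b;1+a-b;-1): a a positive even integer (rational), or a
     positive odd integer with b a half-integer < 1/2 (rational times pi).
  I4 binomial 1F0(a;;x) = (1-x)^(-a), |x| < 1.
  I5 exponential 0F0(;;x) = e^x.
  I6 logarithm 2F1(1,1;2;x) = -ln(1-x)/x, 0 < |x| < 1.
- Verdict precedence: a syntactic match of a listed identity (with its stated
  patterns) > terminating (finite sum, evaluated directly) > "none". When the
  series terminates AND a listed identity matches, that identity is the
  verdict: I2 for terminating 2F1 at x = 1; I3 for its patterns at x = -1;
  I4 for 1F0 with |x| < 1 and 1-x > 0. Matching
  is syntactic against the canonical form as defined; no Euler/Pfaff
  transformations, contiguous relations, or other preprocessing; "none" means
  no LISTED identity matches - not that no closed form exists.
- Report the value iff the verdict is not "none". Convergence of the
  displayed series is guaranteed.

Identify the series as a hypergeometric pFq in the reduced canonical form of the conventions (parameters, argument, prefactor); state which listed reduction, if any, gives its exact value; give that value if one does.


Prefactor 2/5, argument 9/2: 2F1 with upper {-8, -2} over lower {-7/8}. Verdict: terminating. (-2)_k vanishes past k = 2, leaving a 3-term sum, computed directly. Hence: -29258/7.

First insight: with t_0 = 2/5, the two geometric factors (C = 2/5, x = 9/2) combine into one argument.
Ratio: r(k) = (9/2) * (k-8) (k-2) / [(k-7/8) (k+1)] ; factor over Q: parameters, x = (9/2), and C = 2/5.


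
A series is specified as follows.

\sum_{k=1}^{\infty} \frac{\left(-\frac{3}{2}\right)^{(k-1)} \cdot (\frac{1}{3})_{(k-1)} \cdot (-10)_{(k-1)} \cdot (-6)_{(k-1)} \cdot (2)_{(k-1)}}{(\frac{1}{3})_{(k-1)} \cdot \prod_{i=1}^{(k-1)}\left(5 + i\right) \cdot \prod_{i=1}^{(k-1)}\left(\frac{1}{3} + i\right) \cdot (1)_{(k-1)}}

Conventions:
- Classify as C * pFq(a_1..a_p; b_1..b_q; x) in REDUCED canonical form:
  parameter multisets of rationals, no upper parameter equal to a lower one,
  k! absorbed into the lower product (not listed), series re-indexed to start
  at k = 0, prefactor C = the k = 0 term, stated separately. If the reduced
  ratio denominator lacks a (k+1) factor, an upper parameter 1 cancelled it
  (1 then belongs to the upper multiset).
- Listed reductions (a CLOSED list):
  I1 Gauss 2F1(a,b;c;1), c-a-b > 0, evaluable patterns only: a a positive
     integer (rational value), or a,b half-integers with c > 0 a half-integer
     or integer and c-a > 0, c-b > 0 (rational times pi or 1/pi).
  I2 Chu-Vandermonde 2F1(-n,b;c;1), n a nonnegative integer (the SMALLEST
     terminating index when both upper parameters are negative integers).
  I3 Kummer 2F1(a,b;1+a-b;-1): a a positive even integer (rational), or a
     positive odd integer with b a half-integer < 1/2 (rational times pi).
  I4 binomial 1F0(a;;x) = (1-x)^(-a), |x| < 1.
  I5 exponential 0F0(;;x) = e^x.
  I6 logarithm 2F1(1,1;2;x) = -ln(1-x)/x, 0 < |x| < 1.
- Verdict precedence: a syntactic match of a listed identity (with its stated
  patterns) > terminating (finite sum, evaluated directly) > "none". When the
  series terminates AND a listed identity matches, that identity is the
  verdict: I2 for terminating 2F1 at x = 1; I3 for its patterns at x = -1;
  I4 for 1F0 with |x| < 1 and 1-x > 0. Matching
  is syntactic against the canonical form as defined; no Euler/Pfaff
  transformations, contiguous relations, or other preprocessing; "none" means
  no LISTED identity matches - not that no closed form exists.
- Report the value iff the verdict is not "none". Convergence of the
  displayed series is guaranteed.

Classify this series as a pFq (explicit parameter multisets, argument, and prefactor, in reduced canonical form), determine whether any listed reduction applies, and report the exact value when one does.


First insight: x = -\frac{3}{2} and (1)_k (C = 1, x = -3/2) is k! itself.
Ratio: r(k) = -\frac{3}{2} * (k-10) (k-6) (k+2) / [(k+\frac{4}{3}) (k+6) (k+1)] - rational in k. x = -\frac{3}{2}; t_0 = 1; negate the roots.

Canonical form: C = 1 times 3F2 with upper {-10, -6, 2}, lower {\frac{4}{3}, 6}, x = -\frac{3}{2}. Verdict: terminating at k = 6: the factor (-6)_k kills every later term; summing the 7 survivors is exact. Value: \frac{14721055}{9737728}.


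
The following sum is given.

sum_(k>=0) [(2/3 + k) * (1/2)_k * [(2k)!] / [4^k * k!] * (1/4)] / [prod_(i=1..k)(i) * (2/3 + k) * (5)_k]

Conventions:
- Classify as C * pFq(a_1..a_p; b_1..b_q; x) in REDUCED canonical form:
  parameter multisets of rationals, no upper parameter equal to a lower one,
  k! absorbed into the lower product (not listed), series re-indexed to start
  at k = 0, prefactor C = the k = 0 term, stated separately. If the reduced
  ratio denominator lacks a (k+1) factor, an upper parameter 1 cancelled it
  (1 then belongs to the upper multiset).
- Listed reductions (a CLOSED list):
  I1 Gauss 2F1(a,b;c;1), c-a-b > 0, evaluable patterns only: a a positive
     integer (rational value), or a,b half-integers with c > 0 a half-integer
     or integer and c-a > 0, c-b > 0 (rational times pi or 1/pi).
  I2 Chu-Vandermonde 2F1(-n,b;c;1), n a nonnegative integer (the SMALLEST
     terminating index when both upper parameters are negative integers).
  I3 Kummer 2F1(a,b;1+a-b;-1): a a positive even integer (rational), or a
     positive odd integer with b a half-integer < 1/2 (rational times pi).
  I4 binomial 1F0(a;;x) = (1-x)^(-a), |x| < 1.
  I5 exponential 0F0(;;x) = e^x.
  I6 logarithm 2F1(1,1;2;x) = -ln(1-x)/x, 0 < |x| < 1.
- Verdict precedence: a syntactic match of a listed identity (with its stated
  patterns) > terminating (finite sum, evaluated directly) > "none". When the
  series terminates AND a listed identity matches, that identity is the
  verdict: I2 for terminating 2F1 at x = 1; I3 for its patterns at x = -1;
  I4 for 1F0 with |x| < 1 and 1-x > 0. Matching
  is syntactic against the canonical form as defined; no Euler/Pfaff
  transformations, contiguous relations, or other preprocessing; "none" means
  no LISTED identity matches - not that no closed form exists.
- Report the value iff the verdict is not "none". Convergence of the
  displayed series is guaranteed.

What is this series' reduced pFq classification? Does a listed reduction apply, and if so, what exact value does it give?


Canonical form: C = 1/4 times 2F1 with upper {1/2, 1/2}, lower {5}, x = 1. Verdict: Gauss (I1, half-integer pattern) fires (x = 1; upper {1/2, 1/2} half-integers, c = 5 in the evaluable pattern). Sum: (1024/1225) / pi.

Structural cue: t_0 being 1/4, k + 2/3 divides numerator and denominator alike; prefactor 1/4 after cancelling.
Adjacent-term ratio: r(k) = 1 * (k+1/2) (k+1/2) / [(k+5) (k+1)] - rational in k, leading ratio 1; with t_0 = 1/4, classification follows.


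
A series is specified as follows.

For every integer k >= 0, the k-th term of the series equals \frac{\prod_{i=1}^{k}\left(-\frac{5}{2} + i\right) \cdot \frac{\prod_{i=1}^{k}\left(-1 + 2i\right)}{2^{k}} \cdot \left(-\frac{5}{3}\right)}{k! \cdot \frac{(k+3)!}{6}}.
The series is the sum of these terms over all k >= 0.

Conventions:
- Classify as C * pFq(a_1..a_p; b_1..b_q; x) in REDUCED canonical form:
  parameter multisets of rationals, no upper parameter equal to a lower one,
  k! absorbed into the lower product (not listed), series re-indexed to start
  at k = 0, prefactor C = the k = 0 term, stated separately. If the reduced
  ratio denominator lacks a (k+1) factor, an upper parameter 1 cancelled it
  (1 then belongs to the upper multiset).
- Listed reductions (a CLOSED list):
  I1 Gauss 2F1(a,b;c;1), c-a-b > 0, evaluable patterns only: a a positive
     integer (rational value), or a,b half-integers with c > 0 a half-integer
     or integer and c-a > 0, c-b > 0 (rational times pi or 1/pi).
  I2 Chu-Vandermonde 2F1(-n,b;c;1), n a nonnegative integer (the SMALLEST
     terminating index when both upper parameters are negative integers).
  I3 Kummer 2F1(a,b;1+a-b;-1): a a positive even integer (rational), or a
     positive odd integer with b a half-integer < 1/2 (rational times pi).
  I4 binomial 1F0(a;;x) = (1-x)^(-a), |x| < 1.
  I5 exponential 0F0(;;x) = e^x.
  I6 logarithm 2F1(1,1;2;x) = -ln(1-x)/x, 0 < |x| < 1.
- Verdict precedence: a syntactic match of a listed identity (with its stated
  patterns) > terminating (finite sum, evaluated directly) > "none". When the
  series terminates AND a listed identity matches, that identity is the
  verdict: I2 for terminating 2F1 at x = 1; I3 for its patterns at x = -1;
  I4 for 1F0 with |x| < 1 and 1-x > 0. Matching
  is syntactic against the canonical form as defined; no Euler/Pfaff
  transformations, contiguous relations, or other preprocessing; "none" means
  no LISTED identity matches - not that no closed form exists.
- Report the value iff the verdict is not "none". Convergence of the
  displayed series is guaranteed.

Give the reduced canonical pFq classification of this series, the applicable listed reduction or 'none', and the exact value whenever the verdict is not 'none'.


At argument 1: a 2F1 with upper {-\frac{3}{2}, \frac{1}{2}}, lower {4}, scaled by C = -\frac{5}{3}. Verdict: Gauss's theorem I1 (half-integer case) fires (x = 1; upper {-\frac{3}{2}, \frac{1}{2}} half-integers, c = 4 in the evaluable pattern). Sum: \left(-\frac{4096}{945}\right) / \pi.

Structural cue: with t_0 = -\frac{5}{3}, the denominator's factorial ratio (C = -5/3) is a lower Pochhammer.
Term ratio: r(k) = 1 * (k-\frac{3}{2}) (k+\frac{1}{2}) / [(k+4) (k+1)] - rational in k. x = 1; t_0 = -\frac{5}{3}; negate the roots.


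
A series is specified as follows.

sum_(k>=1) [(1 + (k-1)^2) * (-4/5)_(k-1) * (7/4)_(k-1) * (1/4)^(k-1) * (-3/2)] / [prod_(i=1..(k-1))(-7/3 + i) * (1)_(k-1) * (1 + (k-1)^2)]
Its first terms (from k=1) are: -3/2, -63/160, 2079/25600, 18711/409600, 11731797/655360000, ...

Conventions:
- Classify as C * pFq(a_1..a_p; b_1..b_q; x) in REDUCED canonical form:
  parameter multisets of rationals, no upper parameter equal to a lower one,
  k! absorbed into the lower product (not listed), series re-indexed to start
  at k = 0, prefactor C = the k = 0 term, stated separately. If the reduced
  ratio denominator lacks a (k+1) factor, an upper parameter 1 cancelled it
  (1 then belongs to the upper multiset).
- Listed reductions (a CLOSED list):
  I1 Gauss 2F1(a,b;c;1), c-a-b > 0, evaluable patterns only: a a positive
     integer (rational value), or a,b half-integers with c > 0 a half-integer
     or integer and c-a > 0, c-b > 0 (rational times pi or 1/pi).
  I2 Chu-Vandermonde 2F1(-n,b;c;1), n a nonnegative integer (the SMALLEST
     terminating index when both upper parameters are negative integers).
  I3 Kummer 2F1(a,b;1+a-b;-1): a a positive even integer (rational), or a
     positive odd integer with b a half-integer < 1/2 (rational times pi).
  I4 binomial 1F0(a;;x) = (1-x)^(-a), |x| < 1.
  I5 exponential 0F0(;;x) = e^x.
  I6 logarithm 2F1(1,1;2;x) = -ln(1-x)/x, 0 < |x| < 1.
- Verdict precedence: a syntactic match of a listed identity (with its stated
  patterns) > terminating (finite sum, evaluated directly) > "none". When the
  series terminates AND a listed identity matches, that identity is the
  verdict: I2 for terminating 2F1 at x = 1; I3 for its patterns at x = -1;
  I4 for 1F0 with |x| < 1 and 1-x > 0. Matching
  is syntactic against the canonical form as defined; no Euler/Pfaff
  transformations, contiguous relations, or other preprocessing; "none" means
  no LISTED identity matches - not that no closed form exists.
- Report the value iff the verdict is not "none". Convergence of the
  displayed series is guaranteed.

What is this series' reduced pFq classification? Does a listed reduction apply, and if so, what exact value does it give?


Canonical form: C = -3/2 times 2F1 with upper {-4/5, 7/4}, lower {-4/3}, x = 1/4. Verdict: no listed reduction: x = 1/4 and upper {-4/5, 7/4} fail every I1-I6 pattern.

The tell: from the first term -3/2: the lower running product (prefactor -3/2) is a rising factorial.
Ratio: r(k) = (1/4) * (k-4/5) (k+7/4) / [(k-4/3) (k+1)] ; factor over Q: parameters, x = (1/4), and C = -3/2.


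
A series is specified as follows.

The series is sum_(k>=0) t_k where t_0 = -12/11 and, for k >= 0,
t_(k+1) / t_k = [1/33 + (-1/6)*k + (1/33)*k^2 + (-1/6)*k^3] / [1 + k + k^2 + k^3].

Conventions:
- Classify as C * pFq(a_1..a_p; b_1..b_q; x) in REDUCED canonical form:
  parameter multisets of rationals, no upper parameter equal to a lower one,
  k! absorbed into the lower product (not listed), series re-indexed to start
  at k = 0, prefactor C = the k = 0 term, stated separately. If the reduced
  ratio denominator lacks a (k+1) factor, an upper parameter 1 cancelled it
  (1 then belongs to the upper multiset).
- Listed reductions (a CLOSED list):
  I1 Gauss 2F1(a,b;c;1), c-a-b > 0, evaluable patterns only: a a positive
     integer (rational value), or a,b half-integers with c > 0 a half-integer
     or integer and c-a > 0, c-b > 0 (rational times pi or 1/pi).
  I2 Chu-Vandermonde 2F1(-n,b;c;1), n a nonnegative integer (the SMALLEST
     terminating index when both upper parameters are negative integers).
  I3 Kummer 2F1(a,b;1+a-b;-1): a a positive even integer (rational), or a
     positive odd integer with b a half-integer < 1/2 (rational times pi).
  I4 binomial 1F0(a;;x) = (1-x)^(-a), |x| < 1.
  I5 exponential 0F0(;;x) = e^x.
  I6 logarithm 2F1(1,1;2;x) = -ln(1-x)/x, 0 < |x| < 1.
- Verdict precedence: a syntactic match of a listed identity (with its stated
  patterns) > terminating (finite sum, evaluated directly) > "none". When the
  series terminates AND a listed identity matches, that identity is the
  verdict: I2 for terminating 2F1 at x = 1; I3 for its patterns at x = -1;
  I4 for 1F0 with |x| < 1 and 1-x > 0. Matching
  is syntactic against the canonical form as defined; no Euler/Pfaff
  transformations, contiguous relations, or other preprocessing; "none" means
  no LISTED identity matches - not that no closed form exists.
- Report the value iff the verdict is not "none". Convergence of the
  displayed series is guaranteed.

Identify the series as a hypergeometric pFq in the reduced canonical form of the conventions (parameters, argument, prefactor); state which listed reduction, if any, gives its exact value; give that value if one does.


First insight: t_0 = -12/11 here, and the ratio is unreduced: k^2 + 1 divides both sides (C = -12/11).
Consecutive-term ratio: r(k) = (-1/6) * (k-2/11) / [(k+1)] ; factor over Q: parameters, x = (-1/6), and C = -12/11.

x = -1/6 here; the reduced form reads 1F0, upper {-2/11}, lower {-}, C = -12/11. Verdict: the I4 binomial reduction applies (the 1F0 binomial series: exponent 2/11, x = -1/6). Its exact value is (-12/11) * (7/6)^(2/11).


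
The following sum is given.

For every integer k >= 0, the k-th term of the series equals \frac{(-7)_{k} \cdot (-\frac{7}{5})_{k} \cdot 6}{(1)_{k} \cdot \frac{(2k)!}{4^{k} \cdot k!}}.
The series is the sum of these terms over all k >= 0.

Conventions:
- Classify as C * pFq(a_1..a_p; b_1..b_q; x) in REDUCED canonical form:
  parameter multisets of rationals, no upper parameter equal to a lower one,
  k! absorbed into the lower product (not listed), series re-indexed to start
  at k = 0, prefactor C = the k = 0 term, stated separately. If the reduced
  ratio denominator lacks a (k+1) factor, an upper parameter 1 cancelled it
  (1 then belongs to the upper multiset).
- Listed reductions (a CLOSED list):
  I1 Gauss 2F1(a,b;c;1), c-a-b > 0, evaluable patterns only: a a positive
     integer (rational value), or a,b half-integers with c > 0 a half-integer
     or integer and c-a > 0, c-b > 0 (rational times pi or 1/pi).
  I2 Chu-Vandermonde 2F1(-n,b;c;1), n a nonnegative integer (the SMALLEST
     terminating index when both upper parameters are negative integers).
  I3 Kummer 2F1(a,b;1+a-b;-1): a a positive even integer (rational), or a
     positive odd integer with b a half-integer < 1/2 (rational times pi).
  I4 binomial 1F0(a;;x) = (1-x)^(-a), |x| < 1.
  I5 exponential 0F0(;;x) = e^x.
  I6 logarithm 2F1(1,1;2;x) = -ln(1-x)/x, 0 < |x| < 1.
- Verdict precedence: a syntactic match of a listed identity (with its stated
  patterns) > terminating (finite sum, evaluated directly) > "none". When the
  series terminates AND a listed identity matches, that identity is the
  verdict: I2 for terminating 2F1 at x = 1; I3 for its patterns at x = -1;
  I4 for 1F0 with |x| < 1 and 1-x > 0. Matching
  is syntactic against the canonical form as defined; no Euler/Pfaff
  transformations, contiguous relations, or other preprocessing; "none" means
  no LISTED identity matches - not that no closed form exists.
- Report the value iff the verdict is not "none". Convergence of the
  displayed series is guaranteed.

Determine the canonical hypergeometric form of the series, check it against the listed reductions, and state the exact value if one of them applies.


x = 1 here; the reduced form reads 2F1, upper {-7, -\frac{7}{5}}, lower {\frac{1}{2}}, C = 6. Verdict (x = 1): the Chu-Vandermonde identity I2 applies (terminating 2F1 at x = 1 with n = 7, b = -7/5, c = \frac{1}{2}). Sum: \frac{826963942}{4296875}.

The tell: x = 1 and the lower (2k)!/(4^k k!) block (C = 6, x = 1) is (1/2)_k.
Step ratio: r(k) = 1 * (k-7) (k-\frac{7}{5}) / [(k+\frac{1}{2}) (k+1)] - rational in k. x = 1; t_0 = 6; negate the roots.


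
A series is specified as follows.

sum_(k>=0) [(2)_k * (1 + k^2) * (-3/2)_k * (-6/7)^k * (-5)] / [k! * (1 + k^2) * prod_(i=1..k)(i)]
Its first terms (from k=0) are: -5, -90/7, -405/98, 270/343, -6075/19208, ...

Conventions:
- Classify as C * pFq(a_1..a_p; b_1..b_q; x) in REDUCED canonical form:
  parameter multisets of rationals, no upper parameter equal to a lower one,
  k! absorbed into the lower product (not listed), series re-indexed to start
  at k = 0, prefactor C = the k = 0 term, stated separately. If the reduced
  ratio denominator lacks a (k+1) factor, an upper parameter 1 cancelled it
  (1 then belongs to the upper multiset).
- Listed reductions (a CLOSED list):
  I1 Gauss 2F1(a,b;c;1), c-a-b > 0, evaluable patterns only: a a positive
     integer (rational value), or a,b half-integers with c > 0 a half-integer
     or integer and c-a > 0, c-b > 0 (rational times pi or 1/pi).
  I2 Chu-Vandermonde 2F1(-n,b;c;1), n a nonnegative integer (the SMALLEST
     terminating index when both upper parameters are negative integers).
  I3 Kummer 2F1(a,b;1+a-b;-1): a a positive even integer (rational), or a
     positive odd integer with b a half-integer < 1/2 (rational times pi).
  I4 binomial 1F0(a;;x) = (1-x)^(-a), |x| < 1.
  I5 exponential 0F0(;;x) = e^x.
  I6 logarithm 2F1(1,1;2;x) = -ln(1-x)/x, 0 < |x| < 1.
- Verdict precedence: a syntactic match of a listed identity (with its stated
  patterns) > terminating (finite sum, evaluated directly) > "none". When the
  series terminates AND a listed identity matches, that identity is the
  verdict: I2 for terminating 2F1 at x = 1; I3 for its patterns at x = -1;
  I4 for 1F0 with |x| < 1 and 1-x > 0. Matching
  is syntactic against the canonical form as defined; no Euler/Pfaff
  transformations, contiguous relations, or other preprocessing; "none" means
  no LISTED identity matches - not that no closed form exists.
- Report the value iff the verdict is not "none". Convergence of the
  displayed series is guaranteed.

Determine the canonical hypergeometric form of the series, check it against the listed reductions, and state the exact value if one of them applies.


x = -6/7 here; the reduced form reads 2F1, upper {-3/2, 2}, lower {1}, C = -5. Verdict: none. A 2F1 with upper {-3/2, 2} fits none of I1-I6 at x = -6/7; the sum runs forever.

First insight: t_0 = -5 here, and the product of the first k integers (C = -5) is k!.
Term ratio: r(k) = (-6/7) * (k-3/2) (k+2) / [(k+1) (k+1)] - rational; roots negated = parameters, x = (-6/7), C = -5.


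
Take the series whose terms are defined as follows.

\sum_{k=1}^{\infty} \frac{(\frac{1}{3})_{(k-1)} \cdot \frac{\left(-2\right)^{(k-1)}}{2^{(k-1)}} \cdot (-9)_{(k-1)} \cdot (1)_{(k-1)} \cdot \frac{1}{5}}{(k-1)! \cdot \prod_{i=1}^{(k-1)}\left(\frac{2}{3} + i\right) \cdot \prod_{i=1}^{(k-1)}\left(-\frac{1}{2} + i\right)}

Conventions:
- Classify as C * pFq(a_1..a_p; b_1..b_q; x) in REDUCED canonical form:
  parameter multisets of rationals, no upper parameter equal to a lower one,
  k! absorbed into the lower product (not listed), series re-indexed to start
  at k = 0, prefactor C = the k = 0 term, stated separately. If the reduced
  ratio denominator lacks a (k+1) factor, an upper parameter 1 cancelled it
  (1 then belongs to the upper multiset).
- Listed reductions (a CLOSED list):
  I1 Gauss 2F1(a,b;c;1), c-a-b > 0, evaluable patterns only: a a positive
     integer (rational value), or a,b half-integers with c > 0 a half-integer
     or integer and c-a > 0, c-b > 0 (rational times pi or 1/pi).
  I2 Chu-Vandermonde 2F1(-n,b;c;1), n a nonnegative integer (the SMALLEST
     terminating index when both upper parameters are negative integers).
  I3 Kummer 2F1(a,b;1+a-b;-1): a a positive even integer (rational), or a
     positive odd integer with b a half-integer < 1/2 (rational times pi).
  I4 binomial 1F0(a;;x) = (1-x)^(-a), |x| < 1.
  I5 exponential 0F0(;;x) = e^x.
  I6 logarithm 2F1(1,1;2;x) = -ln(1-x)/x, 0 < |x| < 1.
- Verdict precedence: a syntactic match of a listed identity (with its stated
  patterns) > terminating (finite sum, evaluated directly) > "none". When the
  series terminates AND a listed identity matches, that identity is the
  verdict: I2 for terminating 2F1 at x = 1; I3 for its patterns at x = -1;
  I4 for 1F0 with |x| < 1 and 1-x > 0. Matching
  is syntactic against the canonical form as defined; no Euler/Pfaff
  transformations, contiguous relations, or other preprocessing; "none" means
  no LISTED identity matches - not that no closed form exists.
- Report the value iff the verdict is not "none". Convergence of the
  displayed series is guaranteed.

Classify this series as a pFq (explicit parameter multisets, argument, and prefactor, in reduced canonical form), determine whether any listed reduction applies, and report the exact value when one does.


Reduced: x = -1, 3F2, upper = {-9, \frac{1}{3}, 1}, lower = {\frac{1}{2}, \frac{5}{3}}, C = \frac{1}{5}. Verdict: terminating (-9 upstairs). 10 nonzero terms in all; added directly. Hence: \frac{646845141973}{37902024875}.

First insight: from the first term \frac{1}{5}: the lower running product (prefactor 1/5) is a rising factorial.
Ratio: r(k) = -1 * (k-9) (k+\frac{1}{3}) (k+1) / [(k+\frac{1}{2}) (k+\frac{5}{3}) (k+1)] - rational in k. x = -1; t_0 = \frac{1}{5}; negate the roots.


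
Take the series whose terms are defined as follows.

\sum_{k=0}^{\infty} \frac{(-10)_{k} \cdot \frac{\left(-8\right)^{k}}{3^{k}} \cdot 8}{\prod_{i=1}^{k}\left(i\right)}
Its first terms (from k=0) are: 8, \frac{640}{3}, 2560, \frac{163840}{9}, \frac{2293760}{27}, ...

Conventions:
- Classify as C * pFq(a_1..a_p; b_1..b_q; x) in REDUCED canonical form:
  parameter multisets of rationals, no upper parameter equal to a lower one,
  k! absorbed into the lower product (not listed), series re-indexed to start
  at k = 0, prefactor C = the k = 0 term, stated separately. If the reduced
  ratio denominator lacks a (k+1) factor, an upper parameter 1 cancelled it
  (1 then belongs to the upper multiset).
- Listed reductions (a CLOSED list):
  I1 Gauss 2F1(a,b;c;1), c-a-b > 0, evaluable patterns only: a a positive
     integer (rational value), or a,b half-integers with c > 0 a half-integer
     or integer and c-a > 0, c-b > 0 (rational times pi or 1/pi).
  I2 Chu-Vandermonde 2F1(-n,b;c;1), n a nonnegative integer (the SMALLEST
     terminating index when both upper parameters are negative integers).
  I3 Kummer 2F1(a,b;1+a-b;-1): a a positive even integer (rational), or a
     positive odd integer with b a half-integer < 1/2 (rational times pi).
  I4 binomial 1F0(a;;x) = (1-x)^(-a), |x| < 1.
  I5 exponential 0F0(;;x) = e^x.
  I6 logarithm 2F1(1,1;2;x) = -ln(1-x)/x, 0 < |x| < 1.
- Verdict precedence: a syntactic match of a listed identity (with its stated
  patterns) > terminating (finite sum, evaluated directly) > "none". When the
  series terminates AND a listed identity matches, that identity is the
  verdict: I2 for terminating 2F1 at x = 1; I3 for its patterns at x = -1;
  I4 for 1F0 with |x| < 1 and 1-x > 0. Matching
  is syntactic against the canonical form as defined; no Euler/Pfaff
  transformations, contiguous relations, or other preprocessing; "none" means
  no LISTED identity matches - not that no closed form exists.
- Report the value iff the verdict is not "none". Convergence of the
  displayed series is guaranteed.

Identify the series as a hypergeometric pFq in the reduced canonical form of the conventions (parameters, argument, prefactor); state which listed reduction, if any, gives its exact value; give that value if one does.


With C = 8: the canonical form is 1F0(-10; -; -\frac{8}{3}). Verdict: terminating. (-10)_k vanishes past k = 10, leaving a 11-term sum, computed directly. Hence: \frac{207499396808}{59049}.

Key step: t_0 being 8, the product of the first k integers (prefactor 8) is k!.
Term ratio: r(k) = -\frac{8}{3} * (k-10) / [(k+1)] - rational in k, leading ratio -\frac{8}{3}; with t_0 = 8, classification follows.


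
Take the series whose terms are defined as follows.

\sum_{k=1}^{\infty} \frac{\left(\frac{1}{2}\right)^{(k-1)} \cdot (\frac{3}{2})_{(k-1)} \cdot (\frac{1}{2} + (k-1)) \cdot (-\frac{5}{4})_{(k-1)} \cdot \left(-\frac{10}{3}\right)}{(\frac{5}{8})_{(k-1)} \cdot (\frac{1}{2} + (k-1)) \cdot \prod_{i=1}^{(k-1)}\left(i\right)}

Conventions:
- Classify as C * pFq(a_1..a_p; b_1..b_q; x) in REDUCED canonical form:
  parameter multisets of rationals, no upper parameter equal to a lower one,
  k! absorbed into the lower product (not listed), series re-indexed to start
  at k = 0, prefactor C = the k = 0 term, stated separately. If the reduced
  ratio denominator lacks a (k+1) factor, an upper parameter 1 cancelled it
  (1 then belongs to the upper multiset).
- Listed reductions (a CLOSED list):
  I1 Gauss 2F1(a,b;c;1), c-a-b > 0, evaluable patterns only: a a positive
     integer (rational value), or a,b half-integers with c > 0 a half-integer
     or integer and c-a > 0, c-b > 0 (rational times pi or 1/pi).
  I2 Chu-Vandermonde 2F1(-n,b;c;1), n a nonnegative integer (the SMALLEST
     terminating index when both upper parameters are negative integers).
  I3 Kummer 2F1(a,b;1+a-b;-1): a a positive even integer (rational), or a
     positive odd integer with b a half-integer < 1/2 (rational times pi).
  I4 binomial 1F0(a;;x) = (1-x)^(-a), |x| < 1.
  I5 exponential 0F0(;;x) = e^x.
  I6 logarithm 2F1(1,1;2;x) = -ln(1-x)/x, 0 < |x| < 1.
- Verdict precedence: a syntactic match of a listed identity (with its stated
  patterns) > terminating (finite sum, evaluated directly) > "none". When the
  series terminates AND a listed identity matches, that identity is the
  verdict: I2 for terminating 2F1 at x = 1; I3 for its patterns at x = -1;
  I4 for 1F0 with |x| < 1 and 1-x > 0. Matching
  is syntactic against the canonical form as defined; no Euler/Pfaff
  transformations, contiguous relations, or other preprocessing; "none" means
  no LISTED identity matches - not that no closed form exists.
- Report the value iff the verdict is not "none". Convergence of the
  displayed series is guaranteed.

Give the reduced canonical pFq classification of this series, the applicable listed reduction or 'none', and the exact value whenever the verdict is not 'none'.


This is -\frac{10}{3} * 2F1(-\frac{5}{4}, \frac{3}{2}; \frac{5}{8}; \frac{1}{2}) in reduced canonical form. Verdict: none. Every listed pattern misses the 2F1 form at \frac{1}{2}, upper {-\frac{5}{4}, \frac{3}{2}}.

Key step: t_0 = -\frac{10}{3} here, and the product of the first k integers (C = -10/3, x = 1/2) is k!.
Adjacent-term ratio: r(k) = \frac{1}{2} * (k-\frac{5}{4}) (k+\frac{3}{2}) / [(k+\frac{5}{8}) (k+1)] - rational in k, leading ratio \frac{1}{2}; with t_0 = -\frac{10}{3}, classification follows.


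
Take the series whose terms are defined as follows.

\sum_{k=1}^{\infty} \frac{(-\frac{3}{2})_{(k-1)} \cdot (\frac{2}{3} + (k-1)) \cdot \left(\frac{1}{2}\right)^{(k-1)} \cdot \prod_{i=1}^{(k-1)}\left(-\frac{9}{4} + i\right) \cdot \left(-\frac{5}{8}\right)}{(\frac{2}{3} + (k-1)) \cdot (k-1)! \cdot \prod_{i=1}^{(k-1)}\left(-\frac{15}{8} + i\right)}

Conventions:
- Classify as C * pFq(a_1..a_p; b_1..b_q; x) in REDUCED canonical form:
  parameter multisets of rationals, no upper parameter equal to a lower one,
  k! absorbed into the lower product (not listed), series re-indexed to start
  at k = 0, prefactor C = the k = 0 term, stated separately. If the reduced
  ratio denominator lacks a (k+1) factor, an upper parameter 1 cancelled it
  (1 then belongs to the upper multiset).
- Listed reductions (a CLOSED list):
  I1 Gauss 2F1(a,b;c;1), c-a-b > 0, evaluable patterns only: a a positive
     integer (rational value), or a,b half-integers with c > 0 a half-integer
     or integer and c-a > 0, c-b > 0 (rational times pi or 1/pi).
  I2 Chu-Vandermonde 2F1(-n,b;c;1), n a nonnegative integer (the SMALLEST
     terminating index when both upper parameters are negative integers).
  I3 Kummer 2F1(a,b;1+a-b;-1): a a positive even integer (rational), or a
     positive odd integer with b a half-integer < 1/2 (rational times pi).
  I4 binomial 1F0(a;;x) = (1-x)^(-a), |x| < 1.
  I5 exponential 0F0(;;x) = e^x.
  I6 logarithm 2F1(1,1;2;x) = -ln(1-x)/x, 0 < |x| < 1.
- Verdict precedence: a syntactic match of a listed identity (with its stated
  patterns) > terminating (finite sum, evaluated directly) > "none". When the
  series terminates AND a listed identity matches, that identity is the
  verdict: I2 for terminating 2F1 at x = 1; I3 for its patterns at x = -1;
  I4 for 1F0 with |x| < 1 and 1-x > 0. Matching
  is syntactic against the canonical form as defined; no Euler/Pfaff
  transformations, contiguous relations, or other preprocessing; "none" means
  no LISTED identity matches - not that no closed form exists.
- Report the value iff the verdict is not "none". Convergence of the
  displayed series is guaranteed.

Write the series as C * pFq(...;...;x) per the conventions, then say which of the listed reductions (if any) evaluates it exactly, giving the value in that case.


With C = -\frac{5}{8}: the canonical form is 2F1(-\frac{3}{2}, -\frac{5}{4}; -\frac{7}{8}; \frac{1}{2}). Verdict: no listed reduction: x = \frac{1}{2} and upper {-\frac{3}{2}, -\frac{5}{4}} fail every I1-I6 pattern.

Key step: with t_0 = -\frac{5}{8}, k + 2/3 divides numerator and denominator alike; prefactor -5/8 after cancelling.
Ratio: r(k) = \frac{1}{2} * (k-\frac{3}{2}) (k-\frac{5}{4}) / [(k-\frac{7}{8}) (k+1)] - rational in k. x = \frac{1}{2}; t_0 = -\frac{5}{8}; negate the roots.


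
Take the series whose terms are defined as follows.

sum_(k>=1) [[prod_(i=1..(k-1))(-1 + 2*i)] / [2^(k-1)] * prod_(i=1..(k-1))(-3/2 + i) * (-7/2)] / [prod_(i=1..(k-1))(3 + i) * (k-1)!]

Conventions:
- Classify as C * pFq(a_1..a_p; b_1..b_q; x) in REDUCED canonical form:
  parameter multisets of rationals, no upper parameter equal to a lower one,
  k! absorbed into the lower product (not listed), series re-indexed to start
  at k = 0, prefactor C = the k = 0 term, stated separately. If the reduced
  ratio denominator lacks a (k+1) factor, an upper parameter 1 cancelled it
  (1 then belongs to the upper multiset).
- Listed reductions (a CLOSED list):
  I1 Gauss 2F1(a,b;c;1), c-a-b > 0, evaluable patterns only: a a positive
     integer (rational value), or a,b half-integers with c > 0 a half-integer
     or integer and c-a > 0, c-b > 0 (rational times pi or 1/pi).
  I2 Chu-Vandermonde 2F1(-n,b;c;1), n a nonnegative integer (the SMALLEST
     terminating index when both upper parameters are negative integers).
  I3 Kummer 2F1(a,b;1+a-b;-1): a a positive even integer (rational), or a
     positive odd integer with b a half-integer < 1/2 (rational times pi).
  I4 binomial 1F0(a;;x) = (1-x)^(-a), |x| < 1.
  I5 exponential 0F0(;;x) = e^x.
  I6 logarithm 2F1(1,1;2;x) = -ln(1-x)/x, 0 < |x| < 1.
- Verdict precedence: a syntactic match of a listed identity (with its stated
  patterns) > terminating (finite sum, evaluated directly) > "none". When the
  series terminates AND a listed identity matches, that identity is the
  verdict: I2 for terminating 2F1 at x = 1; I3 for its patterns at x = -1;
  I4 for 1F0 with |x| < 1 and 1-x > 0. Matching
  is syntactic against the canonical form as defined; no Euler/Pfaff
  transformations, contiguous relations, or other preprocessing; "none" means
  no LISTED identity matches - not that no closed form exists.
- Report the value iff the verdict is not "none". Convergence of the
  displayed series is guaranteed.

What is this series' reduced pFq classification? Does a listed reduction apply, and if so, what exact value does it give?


x = 1 here; the reduced form reads 2F1, upper {-1/2, 1/2}, lower {4}, C = -7/2. Verdict: the half-integer Gauss pattern (I1) fires (x = 1; upper {-1/2, 1/2} half-integers, c = 4 in the evaluable pattern). Exact value: (-256/25) / pi.

The tell: x = 1 and the odd product 1*3*...*(2k-1) (C = -7/2, x = 1) is 2^k (1/2)_k.
Adjacent-term ratio: r(k) = 1 * (k-1/2) (k+1/2) / [(k+4) (k+1)] - poly over poly, x = 1 from leading terms; C = -7/2 at k = 0.
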